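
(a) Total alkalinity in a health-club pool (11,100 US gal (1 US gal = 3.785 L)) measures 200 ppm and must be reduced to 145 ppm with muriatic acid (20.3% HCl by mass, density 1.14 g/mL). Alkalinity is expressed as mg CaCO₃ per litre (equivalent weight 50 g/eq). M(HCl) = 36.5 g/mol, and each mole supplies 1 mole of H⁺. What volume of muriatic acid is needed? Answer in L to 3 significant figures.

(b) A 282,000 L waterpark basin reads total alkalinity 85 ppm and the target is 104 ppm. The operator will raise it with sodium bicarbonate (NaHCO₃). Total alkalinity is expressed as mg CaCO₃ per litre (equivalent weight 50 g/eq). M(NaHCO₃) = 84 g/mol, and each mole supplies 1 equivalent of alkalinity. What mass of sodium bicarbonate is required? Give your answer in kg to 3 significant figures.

(a) 7.29 L; (b) 9.00 kg

(a) Volume: 11,100 US gal × 3.785 L/gal = 42,014 L.
(a) Alkalinity to neutralize: (200 − 145) = 55 mg/L as CaCO₃ × 42,014 L = 2311 g as CaCO₃.
(a) Equivalents of H⁺ required: 2311 ÷ 50 g/eq = 46.21 eq = 46.21 mol HCl.
(a) Mass of HCl: 46.21 × 36.5 = 1687 g.
(a) Mass of 20.3% solution: 1687 / 0.203 = 8310 g.
(a) Volume: 8310 g ÷ 1.14 g/mL = 7289 mL.

(b) Alkalinity to add: (104 − 85) = 19 mg/L as CaCO₃ × 282,000 L = 5358 g as CaCO₃.
(b) Equivalents: 5358 g ÷ 50 g/eq = 107.2 eq.
(b) NaHCO₃ supplies 1 eq per mole → 107.2 mol.
(b) Mass: 107.2 mol × 84 g/mol = 9001 g.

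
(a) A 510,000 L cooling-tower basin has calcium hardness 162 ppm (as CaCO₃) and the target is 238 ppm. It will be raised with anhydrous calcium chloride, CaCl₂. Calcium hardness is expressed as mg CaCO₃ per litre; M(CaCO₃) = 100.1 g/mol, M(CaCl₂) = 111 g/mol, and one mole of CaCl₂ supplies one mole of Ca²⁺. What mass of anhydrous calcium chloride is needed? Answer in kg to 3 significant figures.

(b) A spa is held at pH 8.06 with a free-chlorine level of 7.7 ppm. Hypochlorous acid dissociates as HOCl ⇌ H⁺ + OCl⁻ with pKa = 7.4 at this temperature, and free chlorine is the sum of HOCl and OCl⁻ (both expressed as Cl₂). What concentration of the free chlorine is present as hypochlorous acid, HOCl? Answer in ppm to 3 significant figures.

(a) 43.0 kg; (b) 1.38 ppm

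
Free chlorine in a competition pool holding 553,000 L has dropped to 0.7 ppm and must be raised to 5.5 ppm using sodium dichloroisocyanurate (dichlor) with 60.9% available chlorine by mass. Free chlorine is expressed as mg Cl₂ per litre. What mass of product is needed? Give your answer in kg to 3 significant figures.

4.36 kg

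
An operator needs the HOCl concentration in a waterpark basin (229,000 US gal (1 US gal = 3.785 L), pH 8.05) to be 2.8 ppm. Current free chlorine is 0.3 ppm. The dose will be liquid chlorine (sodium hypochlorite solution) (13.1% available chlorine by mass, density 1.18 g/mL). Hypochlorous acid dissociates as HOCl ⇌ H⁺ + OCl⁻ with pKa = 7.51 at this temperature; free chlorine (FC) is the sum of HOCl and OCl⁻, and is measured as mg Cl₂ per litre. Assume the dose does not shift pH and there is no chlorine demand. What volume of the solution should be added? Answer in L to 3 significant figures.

68.5 L

Volume: 229,000 US gal × 3.785 L/gal = 866,765 L.
[OCl⁻]/[HOCl] = 10^(pH − pKa) = 10^(8.05 − 7.51) = 3.467; fraction as HOCl = 1/(1 + 3.467) = 0.2238.
Free chlorine required for 2.8 ppm HOCl: 2.8 / 0.2238 = 12.51 ppm.
FC to add: 12.51 − 0.3 = 12.21 mg/L as Cl₂.
Cl₂ equivalent: 12.21 mg/L × 866,765 L = 10,580 g.
Product at 13.1% available Cl: 10,580 / 0.131 = 80,780 g.
Volume: 80,780 g ÷ 1.18 g/mL = 68,460 mL.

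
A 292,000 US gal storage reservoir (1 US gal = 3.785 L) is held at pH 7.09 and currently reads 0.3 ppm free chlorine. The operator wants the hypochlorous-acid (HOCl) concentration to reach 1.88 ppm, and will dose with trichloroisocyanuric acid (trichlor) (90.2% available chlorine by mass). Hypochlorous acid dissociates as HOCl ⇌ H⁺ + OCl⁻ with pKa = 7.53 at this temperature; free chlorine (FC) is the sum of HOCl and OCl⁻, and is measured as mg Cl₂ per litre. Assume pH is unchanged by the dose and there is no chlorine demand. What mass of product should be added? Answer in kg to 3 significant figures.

2.77 kg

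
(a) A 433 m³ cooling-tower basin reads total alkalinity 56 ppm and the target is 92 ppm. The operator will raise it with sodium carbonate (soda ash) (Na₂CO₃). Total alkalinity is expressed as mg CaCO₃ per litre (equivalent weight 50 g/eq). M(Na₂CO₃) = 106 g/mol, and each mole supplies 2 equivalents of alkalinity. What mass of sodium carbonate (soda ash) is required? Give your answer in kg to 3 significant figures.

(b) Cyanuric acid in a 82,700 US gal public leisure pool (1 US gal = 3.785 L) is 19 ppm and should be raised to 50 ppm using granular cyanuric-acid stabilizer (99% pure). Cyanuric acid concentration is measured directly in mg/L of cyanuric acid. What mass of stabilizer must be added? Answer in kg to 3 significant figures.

(a) Volume: 433 m³ = 433,000 L.
(a) Alkalinity to add: (92 − 56) = 36 mg/L as CaCO₃ × 433,000 L = 15,590 g as CaCO₃.
(a) Equivalents: 15,590 g ÷ 50 g/eq = 311.8 eq.
(a) Each mole of Na₂CO₃ supplies 2 eq, so 311.8 / 2 = 155.9 mol.
(a) Mass: 155.9 mol × 106 g/mol = 16,520 g.

(b) Volume: 82,700 US gal × 3.785 L/gal = 313,020 L.
(b) CYA to add: (50 − 19) = 31 mg/L × 313,020 L = 9704 g cyanuric acid.
(b) At 99% purity: 9704 / 0.99 = 9802 g product.

(a) 16.5 kg; (b) 9.80 kg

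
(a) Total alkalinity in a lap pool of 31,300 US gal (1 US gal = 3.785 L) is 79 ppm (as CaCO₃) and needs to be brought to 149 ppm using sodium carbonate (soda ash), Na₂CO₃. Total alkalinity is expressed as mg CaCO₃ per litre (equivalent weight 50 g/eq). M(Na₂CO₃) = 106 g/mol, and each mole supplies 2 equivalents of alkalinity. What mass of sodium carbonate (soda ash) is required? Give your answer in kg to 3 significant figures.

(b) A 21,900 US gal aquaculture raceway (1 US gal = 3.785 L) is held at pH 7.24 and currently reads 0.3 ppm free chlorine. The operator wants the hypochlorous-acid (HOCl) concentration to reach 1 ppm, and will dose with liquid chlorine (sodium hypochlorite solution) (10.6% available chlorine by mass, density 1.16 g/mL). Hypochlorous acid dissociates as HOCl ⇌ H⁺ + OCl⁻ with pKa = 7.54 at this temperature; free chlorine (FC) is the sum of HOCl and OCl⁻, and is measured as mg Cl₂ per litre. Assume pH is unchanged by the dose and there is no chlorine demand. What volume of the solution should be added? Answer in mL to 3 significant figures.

(a) 8.79 kg; (b) 810 mL

(a) Volume: 31,300 US gal × 3.785 L/gal = 118,470 L.
(a) Alkalinity to add: (149 − 79) = 70 mg/L as CaCO₃ × 118,470 L = 8293 g as CaCO₃.
(a) Equivalents: 8293 g ÷ 50 g/eq = 165.9 eq.
(a) Each mole of Na₂CO₃ supplies 2 eq, so 165.9 / 2 = 82.93 mol.
(a) Mass: 82.93 mol × 106 g/mol = 8791 g.

(b) Volume: 21,900 US gal × 3.785 L/gal = 82,892 L.
(b) [OCl⁻]/[HOCl] = 10^(pH − pKa) = 10^(7.24 − 7.54) = 0.5012; fraction as HOCl = 1/(1 + 0.5012) = 0.6661.
(b) Free chlorine required for 1 ppm HOCl: 1 / 0.6661 = 1.501 ppm.
(b) FC to add: 1.501 − 0.3 = 1.201 mg/L as Cl₂.
(b) Cl₂ equivalent: 1.201 mg/L × 82,892 L = 99.57 g.
(b) Product at 10.6% available Cl: 99.57 / 0.106 = 939.3 g.
(b) Volume: 939.3 g ÷ 1.16 g/mL = 809.8 mL.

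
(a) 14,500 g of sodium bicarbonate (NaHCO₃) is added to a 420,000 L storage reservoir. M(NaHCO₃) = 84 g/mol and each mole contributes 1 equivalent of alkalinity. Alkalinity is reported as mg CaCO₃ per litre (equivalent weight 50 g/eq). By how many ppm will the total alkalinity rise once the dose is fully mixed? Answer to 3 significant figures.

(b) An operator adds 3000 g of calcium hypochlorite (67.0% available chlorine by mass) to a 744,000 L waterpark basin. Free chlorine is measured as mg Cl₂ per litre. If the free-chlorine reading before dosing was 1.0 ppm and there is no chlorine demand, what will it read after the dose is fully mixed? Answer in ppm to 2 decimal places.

(a) Moles of NaHCO₃: 14,500 g ÷ 84 g/mol = 172.6 mol → 172.6 eq of alkalinity.
(a) As CaCO₃: 172.6 eq × 50 g/eq = 8631 g.
(a) Rise: 8631 g / 420,000 L × 1000 = 20.55 mg/L.

(b) Available chlorine delivered: 3000 g × 0.67 = 2010 g as Cl₂.
(b) Concentration rise: 2010 g / 744,000 L = 2.702 mg/L = 2.70 ppm.
(b) Final FC: 1.0 + 2.70 = 3.70 ppm.

(a) 20.5 ppm; (b) 3.70 ppm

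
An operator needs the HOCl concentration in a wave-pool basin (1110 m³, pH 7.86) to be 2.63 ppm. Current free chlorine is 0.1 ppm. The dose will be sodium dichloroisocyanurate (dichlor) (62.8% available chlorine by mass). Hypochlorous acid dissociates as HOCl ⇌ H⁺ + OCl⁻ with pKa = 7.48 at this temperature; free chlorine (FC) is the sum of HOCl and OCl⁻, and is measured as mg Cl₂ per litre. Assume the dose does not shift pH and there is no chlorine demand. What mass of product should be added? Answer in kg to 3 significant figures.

15.6 kg

Volume: 1110 m³ = 1,110,000 L.
[OCl⁻]/[HOCl] = 10^(pH − pKa) = 10^(7.86 − 7.48) = 2.399; fraction as HOCl = 1/(1 + 2.399) = 0.2942.
Free chlorine required for 2.63 ppm HOCl: 2.63 / 0.2942 = 8.939 ppm.
FC to add: 8.939 − 0.1 = 8.839 mg/L as Cl₂.
Cl₂ equivalent: 8.839 mg/L × 1,110,000 L = 9811 g.
Product at 62.8% available Cl: 9811 / 0.628 = 15,620 g.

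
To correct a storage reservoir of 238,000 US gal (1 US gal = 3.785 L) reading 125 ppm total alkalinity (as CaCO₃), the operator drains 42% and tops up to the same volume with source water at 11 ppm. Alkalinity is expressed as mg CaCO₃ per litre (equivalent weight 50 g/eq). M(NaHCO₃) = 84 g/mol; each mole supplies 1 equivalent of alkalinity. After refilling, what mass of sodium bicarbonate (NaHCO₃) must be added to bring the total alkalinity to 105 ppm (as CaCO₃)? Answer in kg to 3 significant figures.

Volume: 238,000 US gal × 3.785 L/gal = 900,830 L.
After draining 42% and refilling: 125 × 0.58 + 11 × 0.42 = 77.12 ppm.
Deficit to target: 105 − 77.12 = 27.88 mg/L.
As CaCO₃: 27.88 mg/L × 900,830 L = 25,120 g; ÷ 50 g/eq ÷ 1 = 502.3 mol NaHCO₃.
Mass: 502.3 × 84 = 42,190 g.

42.2 kg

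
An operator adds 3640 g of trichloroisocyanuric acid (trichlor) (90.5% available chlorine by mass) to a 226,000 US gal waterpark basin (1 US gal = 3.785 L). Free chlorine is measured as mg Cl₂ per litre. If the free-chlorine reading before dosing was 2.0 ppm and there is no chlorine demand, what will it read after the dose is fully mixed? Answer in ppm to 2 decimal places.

5.85 ppm

Volume: 226,000 US gal × 3.785 L/gal = 855,410 L.
Available chlorine delivered: 3640 g × 0.905 = 3294 g as Cl₂.
Concentration rise: 3294 g / 855,410 L = 3.851 mg/L = 3.85 ppm.
Final FC: 2.0 + 3.85 = 5.85 ppm.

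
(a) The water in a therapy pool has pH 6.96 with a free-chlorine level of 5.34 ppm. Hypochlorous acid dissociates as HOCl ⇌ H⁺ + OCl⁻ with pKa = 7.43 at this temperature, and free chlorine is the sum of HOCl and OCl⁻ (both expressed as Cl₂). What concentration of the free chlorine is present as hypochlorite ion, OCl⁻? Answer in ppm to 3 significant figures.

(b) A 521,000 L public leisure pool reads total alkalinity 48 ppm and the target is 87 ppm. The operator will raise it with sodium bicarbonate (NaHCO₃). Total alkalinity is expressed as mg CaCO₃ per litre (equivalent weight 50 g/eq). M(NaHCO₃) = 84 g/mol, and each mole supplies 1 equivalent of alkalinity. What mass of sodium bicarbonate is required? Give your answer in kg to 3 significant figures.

(a) [OCl⁻]/[HOCl] = 10^(pH − pKa) = 10^(6.96 − 7.43) = 10^-0.47 = 0.3388.
(a) Fraction as HOCl = 1 / (1 + 0.3388) = 0.7469.
(a) OCl⁻ = (1 − 0.7469) × 5.34 ppm = 1.351 ppm.

(b) Alkalinity to add: (87 − 48) = 39 mg/L as CaCO₃ × 521,000 L = 20,320 g as CaCO₃.
(b) Equivalents: 20,320 g ÷ 50 g/eq = 406.4 eq.
(b) NaHCO₃ supplies 1 eq per mole → 406.4 mol.
(b) Mass: 406.4 mol × 84 g/mol = 34,140 g.

(a) 1.35 ppm; (b) 34.1 kg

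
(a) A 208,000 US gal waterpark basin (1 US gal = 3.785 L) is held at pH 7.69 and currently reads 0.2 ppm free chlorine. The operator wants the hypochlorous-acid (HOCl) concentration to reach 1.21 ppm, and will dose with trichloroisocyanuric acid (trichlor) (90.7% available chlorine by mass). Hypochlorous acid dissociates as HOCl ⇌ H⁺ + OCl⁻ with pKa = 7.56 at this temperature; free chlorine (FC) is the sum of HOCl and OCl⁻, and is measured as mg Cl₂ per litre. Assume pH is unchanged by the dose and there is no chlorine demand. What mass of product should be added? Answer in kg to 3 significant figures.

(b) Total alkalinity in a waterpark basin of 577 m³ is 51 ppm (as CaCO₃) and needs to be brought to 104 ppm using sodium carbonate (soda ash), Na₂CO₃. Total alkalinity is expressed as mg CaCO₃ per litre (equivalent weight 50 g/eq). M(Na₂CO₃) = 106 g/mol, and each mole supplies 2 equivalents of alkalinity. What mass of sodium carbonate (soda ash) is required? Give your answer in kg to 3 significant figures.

(a) Volume: 208,000 US gal × 3.785 L/gal = 787,280 L.
(a) [OCl⁻]/[HOCl] = 10^(pH − pKa) = 10^(7.69 − 7.56) = 1.349; fraction as HOCl = 1/(1 + 1.349) = 0.4257.
(a) Free chlorine required for 1.21 ppm HOCl: 1.21 / 0.4257 = 2.842 ppm.
(a) FC to add: 2.842 − 0.2 = 2.642 mg/L as Cl₂.
(a) Cl₂ equivalent: 2.642 mg/L × 787,280 L = 2080 g.
(a) Product at 90.7% available Cl: 2080 / 0.907 = 2293 g.

(b) Volume: 577 m³ = 577,000 L.
(b) Alkalinity to add: (104 − 51) = 53 mg/L as CaCO₃ × 577,000 L = 30,580 g as CaCO₃.
(b) Equivalents: 30,580 g ÷ 50 g/eq = 611.6 eq.
(b) Each mole of Na₂CO₃ supplies 2 eq, so 611.6 / 2 = 305.8 mol.
(b) Mass: 305.8 mol × 106 g/mol = 32,420 g.

(a) 2.29 kg; (b) 32.4 kg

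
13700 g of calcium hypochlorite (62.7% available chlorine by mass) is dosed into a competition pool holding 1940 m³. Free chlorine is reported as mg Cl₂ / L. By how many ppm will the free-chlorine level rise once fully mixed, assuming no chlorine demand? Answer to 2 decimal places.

4.43 ppm

Volume: 1940 m³ = 1,940,000 L.
Available chlorine delivered: 13,700 g × 0.627 = 8590 g as Cl₂.
Concentration rise: 8590 g / 1,940,000 L = 4.428 mg/L = 4.43 ppm.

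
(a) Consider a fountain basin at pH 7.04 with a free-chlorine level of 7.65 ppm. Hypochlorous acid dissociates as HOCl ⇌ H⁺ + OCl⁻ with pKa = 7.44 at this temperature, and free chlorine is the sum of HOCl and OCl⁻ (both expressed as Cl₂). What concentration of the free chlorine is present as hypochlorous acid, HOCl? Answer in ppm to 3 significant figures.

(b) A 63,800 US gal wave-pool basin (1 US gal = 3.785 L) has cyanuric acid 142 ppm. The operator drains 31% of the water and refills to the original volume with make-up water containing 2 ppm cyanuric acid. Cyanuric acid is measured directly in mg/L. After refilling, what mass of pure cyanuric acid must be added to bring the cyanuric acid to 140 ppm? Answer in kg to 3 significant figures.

(a) 5.47 ppm; (b) 10.0 kg

(a) [OCl⁻]/[HOCl] = 10^(pH − pKa) = 10^(7.04 − 7.44) = 10^-0.40 = 0.3981.
(a) Fraction as HOCl = 1 / (1 + 0.3981) = 0.7153.
(a) HOCl = 0.7153 × 7.65 ppm = 5.472 ppm.

(b) Volume: 63,800 US gal × 3.785 L/gal = 241,483 L.
(b) After draining 31% and refilling: 142 × 0.69 + 2 × 0.31 = 98.6 ppm.
(b) Deficit to target: 140 − 98.6 = 41.4 mg/L.
(b) Mass: 41.4 mg/L × 241,483 L = 9997 g cyanuric acid.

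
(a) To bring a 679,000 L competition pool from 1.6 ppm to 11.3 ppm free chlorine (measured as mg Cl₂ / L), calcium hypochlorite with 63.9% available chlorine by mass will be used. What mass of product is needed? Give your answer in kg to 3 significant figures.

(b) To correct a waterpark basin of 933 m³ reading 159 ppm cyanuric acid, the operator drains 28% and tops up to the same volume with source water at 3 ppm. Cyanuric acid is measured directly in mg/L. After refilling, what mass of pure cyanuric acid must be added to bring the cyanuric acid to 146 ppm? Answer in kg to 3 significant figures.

(a) Chlorine deficit: 11.3 − 1.6 = 9.7 ppm = 9.7 mg/L as Cl₂.
(a) Cl₂ equivalent needed: 9.7 mg/L × 679,000 L = 6,586,000 mg = 6586 g.
(a) Product at 63.9% available chlorine: 6586 / 0.639 = 10,310 g.

(b) Volume: 933 m³ = 933,000 L.
(b) After draining 28% and refilling: 159 × 0.72 + 3 × 0.28 = 115.32 ppm.
(b) Deficit to target: 146 − 115.32 = 30.68 mg/L.
(b) Mass: 30.68 mg/L × 933,000 L = 28,620 g cyanuric acid.

(a) 10.3 kg; (b) 28.6 kg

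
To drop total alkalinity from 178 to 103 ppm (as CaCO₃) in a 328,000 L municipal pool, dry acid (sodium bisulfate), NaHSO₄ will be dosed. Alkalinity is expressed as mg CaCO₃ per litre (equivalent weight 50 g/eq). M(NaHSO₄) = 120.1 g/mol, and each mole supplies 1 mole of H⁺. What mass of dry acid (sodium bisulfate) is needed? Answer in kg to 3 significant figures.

59.1 kg

Alkalinity to neutralize: (178 − 103) = 75 mg/L as CaCO₃ × 328,000 L = 24,600 g as CaCO₃.
Equivalents of H⁺ required: 24,600 ÷ 50 g/eq = 492 eq = 492 mol NaHSO₄.
Mass of NaHSO₄: 492 × 120.1 = 59,090 g.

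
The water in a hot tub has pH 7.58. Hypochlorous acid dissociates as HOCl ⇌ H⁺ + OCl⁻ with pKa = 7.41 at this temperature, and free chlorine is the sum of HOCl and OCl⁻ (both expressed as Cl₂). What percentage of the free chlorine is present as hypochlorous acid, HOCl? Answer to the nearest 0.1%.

[OCl⁻]/[HOCl] = 10^(pH − pKa) = 10^(7.58 − 7.41) = 10^0.17 = 1.479.
Fraction as HOCl = 1 / (1 + 1.479) = 0.4034.

40.3%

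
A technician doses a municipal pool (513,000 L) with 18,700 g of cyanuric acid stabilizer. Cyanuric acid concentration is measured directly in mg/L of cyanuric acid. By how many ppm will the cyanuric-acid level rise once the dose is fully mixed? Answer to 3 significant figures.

36.5 ppm

Rise: 18,700 g / 513,000 L × 1000 = 36.45 mg/L.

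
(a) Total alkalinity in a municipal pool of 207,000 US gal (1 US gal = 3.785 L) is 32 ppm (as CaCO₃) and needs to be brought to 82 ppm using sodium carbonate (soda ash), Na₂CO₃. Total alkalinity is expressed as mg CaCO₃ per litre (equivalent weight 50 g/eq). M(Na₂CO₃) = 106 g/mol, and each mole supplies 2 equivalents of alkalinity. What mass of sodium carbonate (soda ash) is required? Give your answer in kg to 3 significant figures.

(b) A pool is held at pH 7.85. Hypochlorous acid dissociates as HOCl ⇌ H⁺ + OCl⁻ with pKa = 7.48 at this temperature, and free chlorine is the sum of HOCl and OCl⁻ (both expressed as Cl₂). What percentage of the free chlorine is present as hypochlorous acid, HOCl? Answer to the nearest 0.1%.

(a) 41.5 kg; (b) 29.9%

(a) Volume: 207,000 US gal × 3.785 L/gal = 783,495 L.
(a) Alkalinity to add: (82 − 32) = 50 mg/L as CaCO₃ × 783,495 L = 39,170 g as CaCO₃.
(a) Equivalents: 39,170 g ÷ 50 g/eq = 783.5 eq.
(a) Each mole of Na₂CO₃ supplies 2 eq, so 783.5 / 2 = 391.7 mol.
(a) Mass: 391.7 mol × 106 g/mol = 41,530 g.

(b) [OCl⁻]/[HOCl] = 10^(pH − pKa) = 10^(7.85 − 7.48) = 10^0.37 = 2.344.
(b) Fraction as HOCl = 1 / (1 + 2.344) = 0.299.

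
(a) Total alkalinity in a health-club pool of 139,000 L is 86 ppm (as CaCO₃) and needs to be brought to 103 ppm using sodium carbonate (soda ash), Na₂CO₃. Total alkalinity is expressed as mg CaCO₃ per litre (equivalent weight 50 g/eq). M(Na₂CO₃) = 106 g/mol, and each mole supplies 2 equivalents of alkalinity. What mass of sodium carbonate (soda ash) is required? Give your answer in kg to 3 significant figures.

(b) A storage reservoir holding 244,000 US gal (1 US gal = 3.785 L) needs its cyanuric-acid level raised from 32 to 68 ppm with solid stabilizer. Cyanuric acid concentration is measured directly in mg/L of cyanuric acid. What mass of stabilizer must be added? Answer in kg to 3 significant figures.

(a) 2.50 kg; (b) 33.2 kg

(a) Alkalinity to add: (103 − 86) = 17 mg/L as CaCO₃ × 139,000 L = 2363 g as CaCO₃.
(a) Equivalents: 2363 g ÷ 50 g/eq = 47.26 eq.
(a) Each mole of Na₂CO₃ supplies 2 eq, so 47.26 / 2 = 23.63 mol.
(a) Mass: 23.63 mol × 106 g/mol = 2505 g.

(b) Volume: 244,000 US gal × 3.785 L/gal = 923,540 L.
(b) CYA to add: (68 − 32) = 36 mg/L × 923,540 L = 33,250 g cyanuric acid.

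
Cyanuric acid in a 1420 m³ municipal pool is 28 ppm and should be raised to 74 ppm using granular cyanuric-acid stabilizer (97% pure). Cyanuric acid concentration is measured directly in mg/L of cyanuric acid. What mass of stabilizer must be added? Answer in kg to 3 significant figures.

Volume: 1420 m³ = 1,420,000 L.
CYA to add: (74 − 28) = 46 mg/L × 1,420,000 L = 65,320 g cyanuric acid.
At 97% purity: 65,320 / 0.97 = 67,340 g product.

67.3 kg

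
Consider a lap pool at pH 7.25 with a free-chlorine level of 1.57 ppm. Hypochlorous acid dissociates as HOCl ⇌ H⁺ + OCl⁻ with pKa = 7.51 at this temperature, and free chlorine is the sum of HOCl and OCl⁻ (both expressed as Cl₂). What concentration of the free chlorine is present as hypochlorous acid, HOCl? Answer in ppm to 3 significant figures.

[OCl⁻]/[HOCl] = 10^(pH − pKa) = 10^(7.25 − 7.51) = 10^-0.26 = 0.5495.
Fraction as HOCl = 1 / (1 + 0.5495) = 0.6454.
HOCl = 0.6454 × 1.57 ppm = 1.013 ppm.

1.01 ppm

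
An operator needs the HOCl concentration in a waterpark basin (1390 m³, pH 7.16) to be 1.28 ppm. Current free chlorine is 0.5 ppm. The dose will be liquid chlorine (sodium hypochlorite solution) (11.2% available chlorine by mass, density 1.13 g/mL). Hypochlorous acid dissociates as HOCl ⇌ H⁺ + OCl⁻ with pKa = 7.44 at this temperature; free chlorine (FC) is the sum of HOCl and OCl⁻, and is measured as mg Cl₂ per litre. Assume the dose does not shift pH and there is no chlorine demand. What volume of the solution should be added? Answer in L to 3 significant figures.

15.9 L

Volume: 1390 m³ = 1,390,000 L.
[OCl⁻]/[HOCl] = 10^(pH − pKa) = 10^(7.16 − 7.44) = 0.5248; fraction as HOCl = 1/(1 + 0.5248) = 0.6558.
Free chlorine required for 1.28 ppm HOCl: 1.28 / 0.6558 = 1.952 ppm.
FC to add: 1.952 − 0.5 = 1.452 mg/L as Cl₂.
Cl₂ equivalent: 1.452 mg/L × 1,390,000 L = 2018 g.
Product at 11.2% available Cl: 2018 / 0.112 = 18,020 g.
Volume: 18,020 g ÷ 1.13 g/mL = 15,940 mL.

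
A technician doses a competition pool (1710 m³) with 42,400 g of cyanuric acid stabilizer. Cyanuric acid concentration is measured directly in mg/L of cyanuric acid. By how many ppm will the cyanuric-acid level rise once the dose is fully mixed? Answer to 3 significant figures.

24.8 ppm

Volume: 1710 m³ = 1,710,000 L.
Rise: 42,400 g / 1,710,000 L × 1000 = 24.8 mg/L.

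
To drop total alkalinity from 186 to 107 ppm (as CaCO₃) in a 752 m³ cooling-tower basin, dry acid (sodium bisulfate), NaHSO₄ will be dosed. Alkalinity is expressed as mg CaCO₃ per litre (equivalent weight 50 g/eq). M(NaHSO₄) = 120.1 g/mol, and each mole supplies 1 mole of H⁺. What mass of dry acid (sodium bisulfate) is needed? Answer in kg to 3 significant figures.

143 kg

Volume: 752 m³ = 752,000 L.
Alkalinity to neutralize: (186 − 107) = 79 mg/L as CaCO₃ × 752,000 L = 59,410 g as CaCO₃.
Equivalents of H⁺ required: 59,410 ÷ 50 g/eq = 1188 eq = 1188 mol NaHSO₄.
Mass of NaHSO₄: 1188 × 120.1 = 142,700 g.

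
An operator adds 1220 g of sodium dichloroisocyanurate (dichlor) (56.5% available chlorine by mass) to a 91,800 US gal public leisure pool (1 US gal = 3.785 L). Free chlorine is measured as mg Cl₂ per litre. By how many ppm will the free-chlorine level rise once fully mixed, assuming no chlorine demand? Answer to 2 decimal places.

Volume: 91,800 US gal × 3.785 L/gal = 347,463 L.
Available chlorine delivered: 1220 g × 0.565 = 689.3 g as Cl₂.
Concentration rise: 689.3 g / 347,463 L = 1.984 mg/L = 1.98 ppm.

1.98 ppm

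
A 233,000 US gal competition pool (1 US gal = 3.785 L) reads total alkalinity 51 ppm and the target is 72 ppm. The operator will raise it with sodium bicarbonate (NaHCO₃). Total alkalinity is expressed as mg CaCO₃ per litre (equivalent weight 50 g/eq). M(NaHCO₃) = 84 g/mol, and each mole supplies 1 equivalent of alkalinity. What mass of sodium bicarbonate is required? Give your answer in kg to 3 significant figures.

Volume: 233,000 US gal × 3.785 L/gal = 881,905 L.
Alkalinity to add: (72 − 51) = 21 mg/L as CaCO₃ × 881,905 L = 18,520 g as CaCO₃.
Equivalents: 18,520 g ÷ 50 g/eq = 370.4 eq.
NaHCO₃ supplies 1 eq per mole → 370.4 mol.
Mass: 370.4 mol × 84 g/mol = 31,110 g.

31.1 kg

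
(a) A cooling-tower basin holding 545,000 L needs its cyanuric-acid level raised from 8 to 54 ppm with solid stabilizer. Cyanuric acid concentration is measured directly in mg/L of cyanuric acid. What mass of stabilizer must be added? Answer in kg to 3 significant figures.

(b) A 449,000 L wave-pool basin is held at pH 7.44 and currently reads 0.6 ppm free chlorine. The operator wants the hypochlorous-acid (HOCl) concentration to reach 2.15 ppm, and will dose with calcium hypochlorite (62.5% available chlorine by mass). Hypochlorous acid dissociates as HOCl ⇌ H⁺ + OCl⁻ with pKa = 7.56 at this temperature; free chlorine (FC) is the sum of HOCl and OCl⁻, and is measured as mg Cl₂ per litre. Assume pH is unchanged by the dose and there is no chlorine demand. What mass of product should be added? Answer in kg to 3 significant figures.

(a) 25.1 kg; (b) 2.29 kg

(a) CYA to add: (54 − 8) = 46 mg/L × 545,000 L = 25,070 g cyanuric acid.

(b) [OCl⁻]/[HOCl] = 10^(pH − pKa) = 10^(7.44 − 7.56) = 0.7586; fraction as HOCl = 1/(1 + 0.7586) = 0.5686.
(b) Free chlorine required for 2.15 ppm HOCl: 2.15 / 0.5686 = 3.781 ppm.
(b) FC to add: 3.781 − 0.6 = 3.181 mg/L as Cl₂.
(b) Cl₂ equivalent: 3.181 mg/L × 449,000 L = 1428 g.
(b) Product at 62.5% available Cl: 1428 / 0.625 = 2285 g.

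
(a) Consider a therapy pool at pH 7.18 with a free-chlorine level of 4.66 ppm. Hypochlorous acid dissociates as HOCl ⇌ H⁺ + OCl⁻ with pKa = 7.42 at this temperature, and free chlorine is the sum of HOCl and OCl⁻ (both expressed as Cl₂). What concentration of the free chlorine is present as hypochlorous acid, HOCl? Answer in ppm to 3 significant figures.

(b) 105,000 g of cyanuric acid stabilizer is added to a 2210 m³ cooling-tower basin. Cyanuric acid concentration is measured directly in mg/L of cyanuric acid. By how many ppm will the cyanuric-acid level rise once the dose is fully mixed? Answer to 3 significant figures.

(a) 2.96 ppm; (b) 47.5 ppm

(a) [OCl⁻]/[HOCl] = 10^(pH − pKa) = 10^(7.18 − 7.42) = 10^-0.24 = 0.5754.
(a) Fraction as HOCl = 1 / (1 + 0.5754) = 0.6347.
(a) HOCl = 0.6347 × 4.66 ppm = 2.958 ppm.

(b) Volume: 2210 m³ = 2,210,000 L.
(b) Rise: 105,000 g / 2,210,000 L × 1000 = 47.51 mg/L.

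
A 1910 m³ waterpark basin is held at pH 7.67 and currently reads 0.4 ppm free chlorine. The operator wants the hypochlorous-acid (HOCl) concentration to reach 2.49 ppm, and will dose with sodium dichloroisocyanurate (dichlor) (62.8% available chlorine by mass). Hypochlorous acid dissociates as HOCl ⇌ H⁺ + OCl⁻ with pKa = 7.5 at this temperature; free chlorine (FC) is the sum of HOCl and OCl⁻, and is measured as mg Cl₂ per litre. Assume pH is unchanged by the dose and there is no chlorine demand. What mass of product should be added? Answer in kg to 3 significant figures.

17.6 kg

Volume: 1910 m³ = 1,910,000 L.
[OCl⁻]/[HOCl] = 10^(pH − pKa) = 10^(7.67 − 7.5) = 1.479; fraction as HOCl = 1/(1 + 1.479) = 0.4034.
Free chlorine required for 2.49 ppm HOCl: 2.49 / 0.4034 = 6.173 ppm.
FC to add: 6.173 − 0.4 = 5.773 mg/L as Cl₂.
Cl₂ equivalent: 5.773 mg/L × 1,910,000 L = 11,030 g.
Product at 62.8% available Cl: 11,030 / 0.628 = 17,560 g.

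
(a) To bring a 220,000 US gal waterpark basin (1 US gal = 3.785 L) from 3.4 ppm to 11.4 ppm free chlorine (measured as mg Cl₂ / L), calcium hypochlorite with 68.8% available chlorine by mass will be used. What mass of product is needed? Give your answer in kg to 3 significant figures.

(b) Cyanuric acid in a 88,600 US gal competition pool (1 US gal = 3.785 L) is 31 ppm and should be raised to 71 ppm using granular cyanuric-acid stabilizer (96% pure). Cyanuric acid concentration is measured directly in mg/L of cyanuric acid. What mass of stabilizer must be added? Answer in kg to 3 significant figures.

(a) 9.68 kg; (b) 14.0 kg

(a) Volume: 220,000 US gal × 3.785 L/gal = 832,700 L.
(a) Chlorine deficit: 11.4 − 3.4 = 8 ppm = 8 mg/L as Cl₂.
(a) Cl₂ equivalent needed: 8 mg/L × 832,700 L = 6,662,000 mg = 6662 g.
(a) Product at 68.8% available chlorine: 6662 / 0.688 = 9683 g.

(b) Volume: 88,600 US gal × 3.785 L/gal = 335,351 L.
(b) CYA to add: (71 − 31) = 40 mg/L × 335,351 L = 13,410 g cyanuric acid.
(b) At 96% purity: 13,410 / 0.96 = 13,970 g product.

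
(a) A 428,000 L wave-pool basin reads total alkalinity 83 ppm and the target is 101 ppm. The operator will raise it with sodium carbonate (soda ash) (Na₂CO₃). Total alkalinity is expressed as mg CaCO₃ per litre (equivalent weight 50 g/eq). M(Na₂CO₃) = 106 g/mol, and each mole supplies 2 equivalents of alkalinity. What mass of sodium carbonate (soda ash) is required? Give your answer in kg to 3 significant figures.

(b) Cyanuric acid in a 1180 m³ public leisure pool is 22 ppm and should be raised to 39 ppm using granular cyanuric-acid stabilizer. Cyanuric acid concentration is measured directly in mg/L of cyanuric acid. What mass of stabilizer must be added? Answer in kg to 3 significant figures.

(a) 8.17 kg; (b) 20.1 kg

(a) Alkalinity to add: (101 − 83) = 18 mg/L as CaCO₃ × 428,000 L = 7704 g as CaCO₃.
(a) Equivalents: 7704 g ÷ 50 g/eq = 154.1 eq.
(a) Each mole of Na₂CO₃ supplies 2 eq, so 154.1 / 2 = 77.04 mol.
(a) Mass: 77.04 mol × 106 g/mol = 8166 g.

(b) Volume: 1180 m³ = 1,180,000 L.
(b) CYA to add: (39 − 22) = 17 mg/L × 1,180,000 L = 20,060 g cyanuric acid.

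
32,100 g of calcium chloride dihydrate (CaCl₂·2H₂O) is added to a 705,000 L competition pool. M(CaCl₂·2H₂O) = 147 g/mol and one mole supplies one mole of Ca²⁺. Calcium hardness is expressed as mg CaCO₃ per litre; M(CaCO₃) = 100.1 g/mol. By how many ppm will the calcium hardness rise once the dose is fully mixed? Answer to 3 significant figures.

Moles of Ca²⁺: 32,100 g ÷ 147 g/mol = 218.4 mol.
As CaCO₃: 218.4 mol × 100.1 g/mol = 21,860 g.
Rise: 21,860 g / 705,000 L × 1000 = 31.01 mg/L.

31.0 ppm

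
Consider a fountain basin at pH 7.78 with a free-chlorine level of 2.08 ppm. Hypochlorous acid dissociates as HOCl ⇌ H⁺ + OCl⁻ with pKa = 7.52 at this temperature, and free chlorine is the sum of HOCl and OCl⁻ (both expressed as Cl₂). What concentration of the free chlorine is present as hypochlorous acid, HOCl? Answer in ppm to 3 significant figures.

[OCl⁻]/[HOCl] = 10^(pH − pKa) = 10^(7.78 − 7.52) = 10^0.26 = 1.82.
Fraction as HOCl = 1 / (1 + 1.82) = 0.3546.
HOCl = 0.3546 × 2.08 ppm = 0.7377 ppm.

0.738 ppm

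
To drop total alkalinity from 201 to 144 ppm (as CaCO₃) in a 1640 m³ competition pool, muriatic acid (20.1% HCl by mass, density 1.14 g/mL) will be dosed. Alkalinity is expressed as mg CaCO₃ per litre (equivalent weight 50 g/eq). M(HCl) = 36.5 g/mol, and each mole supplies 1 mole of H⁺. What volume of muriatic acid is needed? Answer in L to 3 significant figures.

Volume: 1640 m³ = 1,640,000 L.
Alkalinity to neutralize: (201 − 144) = 57 mg/L as CaCO₃ × 1,640,000 L = 93,480 g as CaCO₃.
Equivalents of H⁺ required: 93,480 ÷ 50 g/eq = 1870 eq = 1870 mol HCl.
Mass of HCl: 1870 × 36.5 = 68,240 g.
Mass of 20.1% solution: 68,240 / 0.201 = 339,500 g.
Volume: 339,500 g ÷ 1.14 g/mL = 297,800 mL.

298 L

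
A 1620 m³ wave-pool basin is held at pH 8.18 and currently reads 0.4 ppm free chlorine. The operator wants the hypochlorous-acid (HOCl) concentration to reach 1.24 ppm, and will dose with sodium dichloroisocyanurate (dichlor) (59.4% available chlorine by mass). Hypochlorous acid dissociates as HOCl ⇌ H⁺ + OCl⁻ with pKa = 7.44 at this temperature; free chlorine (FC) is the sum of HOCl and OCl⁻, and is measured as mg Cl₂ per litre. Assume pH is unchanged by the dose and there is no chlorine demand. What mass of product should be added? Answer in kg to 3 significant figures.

Volume: 1620 m³ = 1,620,000 L.
[OCl⁻]/[HOCl] = 10^(pH − pKa) = 10^(8.18 − 7.44) = 5.495; fraction as HOCl = 1/(1 + 5.495) = 0.154.
Free chlorine required for 1.24 ppm HOCl: 1.24 / 0.154 = 8.054 ppm.
FC to add: 8.054 − 0.4 = 7.654 mg/L as Cl₂.
Cl₂ equivalent: 7.654 mg/L × 1,620,000 L = 12,400 g.
Product at 59.4% available Cl: 12,400 / 0.594 = 20,880 g.

20.9 kg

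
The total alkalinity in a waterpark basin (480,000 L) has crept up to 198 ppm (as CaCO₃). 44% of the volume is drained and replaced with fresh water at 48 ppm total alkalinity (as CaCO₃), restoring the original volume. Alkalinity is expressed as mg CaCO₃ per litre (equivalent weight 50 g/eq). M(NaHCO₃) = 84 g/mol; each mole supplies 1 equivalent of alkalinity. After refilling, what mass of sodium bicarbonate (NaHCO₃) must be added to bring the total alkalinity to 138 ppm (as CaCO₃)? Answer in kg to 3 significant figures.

4.84 kg

After draining 44% and refilling: 198 × 0.56 + 48 × 0.44 = 132 ppm.
Deficit to target: 138 − 132 = 6 mg/L.
As CaCO₃: 6 mg/L × 480,000 L = 2880 g; ÷ 50 g/eq ÷ 1 = 57.6 mol NaHCO₃.
Mass: 57.6 × 84 = 4838 g.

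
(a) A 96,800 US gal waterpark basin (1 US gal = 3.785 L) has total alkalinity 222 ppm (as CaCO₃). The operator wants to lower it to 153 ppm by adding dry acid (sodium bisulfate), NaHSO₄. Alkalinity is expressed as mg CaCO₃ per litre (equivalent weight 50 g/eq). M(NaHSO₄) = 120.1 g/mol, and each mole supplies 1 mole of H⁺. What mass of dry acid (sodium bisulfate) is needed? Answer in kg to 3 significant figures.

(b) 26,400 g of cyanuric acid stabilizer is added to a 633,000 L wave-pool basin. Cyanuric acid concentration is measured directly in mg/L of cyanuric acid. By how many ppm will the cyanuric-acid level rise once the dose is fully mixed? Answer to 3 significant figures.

(a) 60.7 kg; (b) 41.7 ppm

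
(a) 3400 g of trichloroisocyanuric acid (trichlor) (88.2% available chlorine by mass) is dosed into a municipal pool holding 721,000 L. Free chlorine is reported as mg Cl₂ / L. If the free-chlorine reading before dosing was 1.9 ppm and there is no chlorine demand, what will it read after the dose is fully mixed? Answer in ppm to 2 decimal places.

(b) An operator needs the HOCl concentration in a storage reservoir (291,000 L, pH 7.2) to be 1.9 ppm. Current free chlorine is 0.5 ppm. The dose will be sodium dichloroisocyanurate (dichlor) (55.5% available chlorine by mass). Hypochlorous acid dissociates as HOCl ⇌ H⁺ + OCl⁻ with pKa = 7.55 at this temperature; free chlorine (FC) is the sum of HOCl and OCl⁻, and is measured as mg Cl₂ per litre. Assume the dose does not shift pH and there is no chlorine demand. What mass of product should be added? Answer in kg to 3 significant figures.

(a) 6.06 ppm; (b) 1.18 kg

(a) Available chlorine delivered: 3400 g × 0.882 = 2999 g as Cl₂.
(a) Concentration rise: 2999 g / 721,000 L = 4.159 mg/L = 4.16 ppm.
(a) Final FC: 1.9 + 4.16 = 6.06 ppm.

(b) [OCl⁻]/[HOCl] = 10^(pH − pKa) = 10^(7.2 − 7.55) = 0.4467; fraction as HOCl = 1/(1 + 0.4467) = 0.6912.
(b) Free chlorine required for 1.9 ppm HOCl: 1.9 / 0.6912 = 2.749 ppm.
(b) FC to add: 2.749 − 0.5 = 2.249 mg/L as Cl₂.
(b) Cl₂ equivalent: 2.249 mg/L × 291,000 L = 654.4 g.
(b) Product at 55.5% available Cl: 654.4 / 0.555 = 1179 g.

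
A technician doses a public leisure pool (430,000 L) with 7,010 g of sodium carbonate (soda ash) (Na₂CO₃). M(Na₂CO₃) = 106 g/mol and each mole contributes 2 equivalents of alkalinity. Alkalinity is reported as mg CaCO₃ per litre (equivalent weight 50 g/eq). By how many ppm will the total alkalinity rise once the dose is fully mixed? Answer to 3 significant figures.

15.4 ppm

Moles of Na₂CO₃: 7,010 g ÷ 106 g/mol = 66.13 mol → 132.3 eq of alkalinity.
As CaCO₃: 132.3 eq × 50 g/eq = 6613 g.
Rise: 6613 g / 430,000 L × 1000 = 15.38 mg/L.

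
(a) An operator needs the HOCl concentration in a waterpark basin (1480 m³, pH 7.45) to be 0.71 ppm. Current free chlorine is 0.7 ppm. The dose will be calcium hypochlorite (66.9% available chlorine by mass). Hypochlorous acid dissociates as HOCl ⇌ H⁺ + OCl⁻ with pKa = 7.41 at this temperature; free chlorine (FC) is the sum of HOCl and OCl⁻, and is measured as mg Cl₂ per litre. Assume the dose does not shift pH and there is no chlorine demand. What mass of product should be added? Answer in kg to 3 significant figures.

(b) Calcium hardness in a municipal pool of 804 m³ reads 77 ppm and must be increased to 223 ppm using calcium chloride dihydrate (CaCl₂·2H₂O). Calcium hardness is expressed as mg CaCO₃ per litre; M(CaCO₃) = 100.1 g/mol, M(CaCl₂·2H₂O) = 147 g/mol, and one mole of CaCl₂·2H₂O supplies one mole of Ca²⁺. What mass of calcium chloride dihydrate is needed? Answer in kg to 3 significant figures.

(a) 1.74 kg; (b) 172 kg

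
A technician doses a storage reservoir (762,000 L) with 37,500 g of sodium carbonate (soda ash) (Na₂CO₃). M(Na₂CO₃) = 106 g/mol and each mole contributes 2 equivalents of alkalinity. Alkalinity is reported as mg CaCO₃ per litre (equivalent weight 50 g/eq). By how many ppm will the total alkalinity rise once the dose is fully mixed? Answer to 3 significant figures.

46.4 ppm

Moles of Na₂CO₃: 37,500 g ÷ 106 g/mol = 353.8 mol → 707.5 eq of alkalinity.
As CaCO₃: 707.5 eq × 50 g/eq = 35,380 g.
Rise: 35,380 g / 762,000 L × 1000 = 46.43 mg/L.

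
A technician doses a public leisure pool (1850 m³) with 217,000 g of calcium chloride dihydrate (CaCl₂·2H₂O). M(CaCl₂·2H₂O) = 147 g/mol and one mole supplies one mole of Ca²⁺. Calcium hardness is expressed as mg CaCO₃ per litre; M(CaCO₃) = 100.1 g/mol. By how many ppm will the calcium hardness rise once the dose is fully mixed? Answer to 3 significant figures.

Volume: 1850 m³ = 1,850,000 L.
Moles of Ca²⁺: 217,000 g ÷ 147 g/mol = 1476 mol.
As CaCO₃: 1476 mol × 100.1 g/mol = 147,800 g.
Rise: 147,800 g / 1,850,000 L × 1000 = 79.87 mg/L.

79.9 ppm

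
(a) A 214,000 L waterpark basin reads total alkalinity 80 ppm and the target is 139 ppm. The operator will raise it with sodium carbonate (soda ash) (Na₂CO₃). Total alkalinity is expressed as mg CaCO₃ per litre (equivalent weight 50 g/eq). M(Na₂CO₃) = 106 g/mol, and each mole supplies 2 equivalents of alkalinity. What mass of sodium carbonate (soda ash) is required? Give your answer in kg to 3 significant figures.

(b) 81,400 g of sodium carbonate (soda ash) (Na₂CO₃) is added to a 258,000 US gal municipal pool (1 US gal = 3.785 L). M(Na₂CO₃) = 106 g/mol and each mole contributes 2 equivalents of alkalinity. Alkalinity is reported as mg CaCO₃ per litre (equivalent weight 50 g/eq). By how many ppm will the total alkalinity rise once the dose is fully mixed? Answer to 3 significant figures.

(a) 13.4 kg; (b) 78.6 ppm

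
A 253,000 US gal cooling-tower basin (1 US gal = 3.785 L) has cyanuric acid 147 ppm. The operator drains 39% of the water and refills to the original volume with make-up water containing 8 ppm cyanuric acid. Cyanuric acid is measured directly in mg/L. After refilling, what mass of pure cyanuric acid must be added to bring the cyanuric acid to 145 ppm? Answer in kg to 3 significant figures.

Volume: 253,000 US gal × 3.785 L/gal = 957,605 L.
After draining 39% and refilling: 147 × 0.61 + 8 × 0.39 = 92.79 ppm.
Deficit to target: 145 − 92.79 = 52.21 mg/L.
Mass: 52.21 mg/L × 957,605 L = 50,000 g cyanuric acid.

50.0 kg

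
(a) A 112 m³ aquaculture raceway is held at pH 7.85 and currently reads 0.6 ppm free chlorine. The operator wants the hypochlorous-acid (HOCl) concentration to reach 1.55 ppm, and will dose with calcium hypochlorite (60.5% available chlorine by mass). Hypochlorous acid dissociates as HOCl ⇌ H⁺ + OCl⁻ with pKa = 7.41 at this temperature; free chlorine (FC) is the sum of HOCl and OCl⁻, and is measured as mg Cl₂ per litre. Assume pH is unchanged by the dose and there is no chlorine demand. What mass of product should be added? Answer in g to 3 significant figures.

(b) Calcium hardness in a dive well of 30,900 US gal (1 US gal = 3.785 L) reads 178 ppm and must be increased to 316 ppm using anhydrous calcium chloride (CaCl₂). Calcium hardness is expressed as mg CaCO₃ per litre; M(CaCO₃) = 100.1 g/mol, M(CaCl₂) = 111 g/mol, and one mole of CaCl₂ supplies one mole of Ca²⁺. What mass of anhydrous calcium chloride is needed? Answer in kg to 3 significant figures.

(a) 966 g; (b) 17.9 kg

(a) Volume: 112 m³ = 112,000 L.
(a) [OCl⁻]/[HOCl] = 10^(pH − pKa) = 10^(7.85 − 7.41) = 2.754; fraction as HOCl = 1/(1 + 2.754) = 0.2664.
(a) Free chlorine required for 1.55 ppm HOCl: 1.55 / 0.2664 = 5.819 ppm.
(a) FC to add: 5.819 − 0.6 = 5.219 mg/L as Cl₂.
(a) Cl₂ equivalent: 5.219 mg/L × 112,000 L = 584.5 g.
(a) Product at 60.5% available Cl: 584.5 / 0.605 = 966.2 g.

(b) Volume: 30,900 US gal × 3.785 L/gal = 116,956 L.
(b) Hardness to add: (316 − 178) = 138 mg/L as CaCO₃ × 116,956 L = 16,140 g as CaCO₃.
(b) Moles of Ca²⁺ (1 mol Ca²⁺ ≡ 1 mol CaCO₃): 16,140 / 100.1 g/mol = 161.2 mol.
(b) Mass of CaCl₂: 161.2 × 111 = 17,900 g.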